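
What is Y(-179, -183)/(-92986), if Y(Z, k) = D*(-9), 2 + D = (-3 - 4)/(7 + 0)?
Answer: -27/92986 ≈ -0.00029037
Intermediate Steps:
D = -3 (D = -2 + (-3 - 4)/(7 + 0) = -2 - 7/7 = -2 - 7*⅐ = -2 - 1 = -3)
Y(Z, k) = 27 (Y(Z, k) = -3*(-9) = 27)
Y(-179, -183)/(-92986) = 27/(-92986) = 27*(-1/92986) = -27/92986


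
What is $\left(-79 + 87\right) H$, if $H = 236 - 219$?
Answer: $136$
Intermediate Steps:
$H = 17$
$\left(-79 + 87\right) H = \left(-79 + 87\right) 17 = 8 \cdot 17 = 136$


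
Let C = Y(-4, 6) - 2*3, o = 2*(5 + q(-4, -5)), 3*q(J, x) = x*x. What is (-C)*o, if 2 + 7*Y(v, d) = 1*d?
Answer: 3040/21 ≈ 144.76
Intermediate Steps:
Y(v, d) = -2/7 + d/7 (Y(v, d) = -2/7 + (1*d)/7 = -2/7 + d/7)
q(J, x) = x**2/3 (q(J, x) = (x*x)/3 = x**2/3)
o = 80/3 (o = 2*(5 + (1/3)*(-5)**2) = 2*(5 + (1/3)*25) = 2*(5 + 25/3) = 2*(40/3) = 80/3 ≈ 26.667)
C = -38/7 (C = (-2/7 + (1/7)*6) - 2*3 = (-2/7 + 6/7) - 6 = 4/7 - 6 = -38/7 ≈ -5.4286)
(-C)*o = -1*(-38/7)*(80/3) = (38/7)*(80/3) = 3040/21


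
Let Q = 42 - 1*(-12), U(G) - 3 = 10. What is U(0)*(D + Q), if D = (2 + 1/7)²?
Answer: 37323/49 ≈ 761.69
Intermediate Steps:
U(G) = 13 (U(G) = 3 + 10 = 13)
D = 225/49 (D = (2 + 1*(⅐))² = (2 + ⅐)² = (15/7)² = 225/49 ≈ 4.5918)
Q = 54 (Q = 42 + 12 = 54)
U(0)*(D + Q) = 13*(225/49 + 54) = 13*(2871/49) = 37323/49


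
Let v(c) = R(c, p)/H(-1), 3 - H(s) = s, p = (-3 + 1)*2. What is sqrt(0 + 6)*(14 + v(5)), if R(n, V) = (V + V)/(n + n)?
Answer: 69*sqrt(6)/5 ≈ 33.803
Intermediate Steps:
p = -4 (p = -2*2 = -4)
R(n, V) = V/n (R(n, V) = (2*V)/((2*n)) = (2*V)*(1/(2*n)) = V/n)
H(s) = 3 - s
v(c) = -1/c (v(c) = (-4/c)/(3 - 1*(-1)) = (-4/c)/(3 + 1) = -4/c/4 = -4/c*(1/4) = -1/c)
sqrt(0 + 6)*(14 + v(5)) = sqrt(0 + 6)*(14 - 1/5) = sqrt(6)*(14 - 1*1/5) = sqrt(6)*(14 - 1/5) = sqrt(6)*(69/5) = 69*sqrt(6)/5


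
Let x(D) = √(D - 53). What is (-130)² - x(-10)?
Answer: 16900 - 3*I*√7 ≈ 16900.0 - 7.9373*I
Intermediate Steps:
x(D) = √(-53 + D)
(-130)² - x(-10) = (-130)² - √(-53 - 10) = 16900 - √(-63) = 16900 - 3*I*√7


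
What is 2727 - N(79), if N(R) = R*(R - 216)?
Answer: 13550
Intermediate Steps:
N(R) = R*(-216 + R)
2727 - N(79) = 2727 - 79*(-216 + 79) = 2727 - 79*(-137) = 2727 - 1*(-10823) = 2727 + 10823 = 13550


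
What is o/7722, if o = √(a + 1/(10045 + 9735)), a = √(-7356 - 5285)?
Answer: √(4945 + 97812100*I*√12641)/76370580 ≈ 0.00097096 + 0.00097096*I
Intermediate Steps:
a = I*√12641 (a = √(-12641) = I*√12641 ≈ 112.43*I)
o = √(1/19780 + I*√12641) (o = √(I*√12641 + 1/(10045 + 9735)) = √(I*√12641 + 1/19780) = √(1/19780 + I*√12641) ≈ 7.4977 + 7.4977*I)
o/7722 = (√(4945 + 97812100*I*√12641)/9890)/7722 = (√(4945 + 97812100*I*√12641)/9890)*(1/7722) = √(4945 + 97812100*I*√12641)/76370580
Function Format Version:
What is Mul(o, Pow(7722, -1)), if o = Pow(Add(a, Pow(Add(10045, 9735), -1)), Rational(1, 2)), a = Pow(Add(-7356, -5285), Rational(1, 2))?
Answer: Mul(Rational(1, 76370580), Pow(Add(4945, Mul(97812100, I, Pow(12641, Rational(1, 2)))), Rational(1, 2))) ≈ Add(0.00097096, Mul(0.00097096, I))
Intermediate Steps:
a = Mul(I, Pow(12641, Rational(1, 2))) (a = Pow(-12641, Rational(1, 2)) = Mul(I, Pow(12641, Rational(1, 2))) ≈ Mul(112.43, I))
o = Pow(Add(Rational(1, 19780), Mul(I, Pow(12641, Rational(1, 2)))), Rational(1, 2)) (o = Pow(Add(Mul(I, Pow(12641, Rational(1, 2))), Pow(Add(10045, 9735), -1)), Rational(1, 2)) = Pow(Add(Mul(I, Pow(12641, Rational(1, 2))), Pow(19780, -1)), Rational(1, 2)) = Pow(Add(Mul(I, Pow(12641, Rational(1, 2))), Rational(1, 19780)), Rational(1, 2)) = Pow(Add(Rational(1, 19780), Mul(I, Pow(12641, Rational(1, 2)))), Rational(1, 2)) ≈ Add(7.4977, Mul(7.4977, I)))
Mul(o, Pow(7722, -1)) = Mul(Mul(Rational(1, 9890), Pow(Add(4945, Mul(97812100, I, Pow(12641, Rational(1, 2)))), Rational(1, 2))), Pow(7722, -1)) = Mul(Mul(Rational(1, 9890), Pow(Add(4945, Mul(97812100, I, Pow(12641, Rational(1, 2)))), Rational(1, 2))), Rational(1, 7722)) = Mul(Rational(1, 76370580), Pow(Add(4945, Mul(97812100, I, Pow(12641, Rational(1, 2)))), Rational(1, 2)))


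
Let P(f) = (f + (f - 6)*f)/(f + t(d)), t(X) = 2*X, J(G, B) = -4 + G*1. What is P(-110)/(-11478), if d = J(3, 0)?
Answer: 6325/642768 ≈ 0.0098403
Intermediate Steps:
J(G, B) = -4 + G
d = -1 (d = -4 + 3 = -1)
P(f) = (f + f*(-6 + f))/(-2 + f) (P(f) = (f + (f - 6)*f)/(f + 2*(-1)) = (f + (-6 + f)*f)/(f - 2) = (f + f*(-6 + f))/(-2 + f))
P(-110)/(-11478) = -110*(-5 - 110)/(-2 - 110)/(-11478) = -110*(-115)/(-112)*(-1/11478) = -110*(-1/112)*(-115)*(-1/11478) = -6325/56*(-1/11478) = 6325/642768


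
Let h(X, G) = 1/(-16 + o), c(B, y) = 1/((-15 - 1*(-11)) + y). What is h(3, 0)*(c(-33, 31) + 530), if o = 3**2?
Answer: -14311/189 ≈ -75.720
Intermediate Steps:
c(B, y) = 1/(-4 + y) (c(B, y) = 1/((-15 + 11) + y) = 1/(-4 + y))
o = 9
h(X, G) = -1/7 (h(X, G) = 1/(-16 + 9) = 1/(-7) = -1/7)
h(3, 0)*(c(-33, 31) + 530) = -(1/(-4 + 31) + 530)/7 = -(1/27 + 530)/7 = -1/7*14311/27 = -14311/189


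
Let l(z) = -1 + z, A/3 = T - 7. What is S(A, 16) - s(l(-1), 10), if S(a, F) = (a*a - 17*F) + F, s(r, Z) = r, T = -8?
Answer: 1771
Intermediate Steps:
A = -45 (A = 3*(-8 - 7) = 3*(-15) = -45)
S(a, F) = a² - 16*F (S(a, F) = (a² - 17*F) + F = a² - 16*F)
S(A, 16) - s(l(-1), 10) = ((-45)² - 16*16) - (-1 - 1) = (2025 - 256) - 1*(-2) = 1769 + 2 = 1771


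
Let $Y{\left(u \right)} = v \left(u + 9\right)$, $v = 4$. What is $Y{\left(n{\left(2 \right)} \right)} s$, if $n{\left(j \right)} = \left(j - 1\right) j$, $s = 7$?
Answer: $308$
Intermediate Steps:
$n{\left(j \right)} = j \left(-1 + j\right)$ ($n{\left(j \right)} = \left(-1 + j\right) j = j \left(-1 + j\right)$)
$Y{\left(u \right)} = 36 + 4 u$ ($Y{\left(u \right)} = 4 \left(u + 9\right) = 4 \left(9 + u\right) = 36 + 4 u$)
$Y{\left(n{\left(2 \right)} \right)} s = \left(36 + 4 \cdot 2 \left(-1 + 2\right)\right) 7 = \left(36 + 4 \cdot 2 \cdot 1\right) 7 = \left(36 + 4 \cdot 2\right) 7 = \left(36 + 8\right) 7 = 44 \cdot 7 = 308$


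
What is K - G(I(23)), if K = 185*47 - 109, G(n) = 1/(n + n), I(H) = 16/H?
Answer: 274729/32 ≈ 8585.3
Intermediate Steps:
G(n) = 1/(2*n)
K = 8586 (K = 8695 - 109 = 8586)
K - G(I(23)) = 8586 - 1/(2*(16/23)) = 8586 - 1/(2*(16*(1/23))) = 8586 - 1/(2*16/23) = 8586 - 23/(2*16) = 8586 - 1*23/32 = 8586 - 23/32 = 274729/32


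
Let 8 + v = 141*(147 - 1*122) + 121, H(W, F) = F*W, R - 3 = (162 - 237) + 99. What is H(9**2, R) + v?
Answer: 5825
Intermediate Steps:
R = 27 (R = 3 + ((162 - 237) + 99) = 3 + (-75 + 99) = 3 + 24 = 27)
v = 3638 (v = -8 + (141*(147 - 1*122) + 121) = -8 + (141*(147 - 122) + 121) = -8 + (141*25 + 121) = -8 + (3525 + 121) = -8 + 3646 = 3638)
H(9**2, R) + v = 27*9**2 + 3638 = 27*81 + 3638 = 2187 + 3638 = 5825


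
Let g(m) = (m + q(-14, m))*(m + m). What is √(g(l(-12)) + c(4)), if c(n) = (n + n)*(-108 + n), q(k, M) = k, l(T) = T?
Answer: 4*I*√13 ≈ 14.422*I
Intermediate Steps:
c(n) = 2*n*(-108 + n) (c(n) = (2*n)*(-108 + n) = 2*n*(-108 + n))
g(m) = 2*m*(-14 + m) (g(m) = (m - 14)*(m + m) = (-14 + m)*(2*m) = 2*m*(-14 + m))
√(g(l(-12)) + c(4)) = √(2*(-12)*(-14 - 12) + 2*4*(-108 + 4)) = √(2*(-12)*(-26) + 2*4*(-104)) = √(624 - 832) = √(-208) = 4*I*√13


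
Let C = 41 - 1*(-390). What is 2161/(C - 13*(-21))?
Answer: 2161/704 ≈ 3.0696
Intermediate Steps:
C = 431 (C = 41 + 390 = 431)
2161/(C - 13*(-21)) = 2161/(431 - 13*(-21)) = 2161/(431 + 273) = 2161/704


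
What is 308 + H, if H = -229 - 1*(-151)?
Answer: 230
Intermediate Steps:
H = -78 (H = -229 + 151 = -78)
308 + H = 308 - 78 = 230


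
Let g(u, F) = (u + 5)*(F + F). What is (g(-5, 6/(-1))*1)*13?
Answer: 0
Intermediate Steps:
g(u, F) = 2*F*(5 + u) (g(u, F) = (5 + u)*(2*F) = 2*F*(5 + u))
(g(-5, 6/(-1))*1)*13 = ((2*(6/(-1))*(5 - 5))*1)*13 = ((2*(6*(-1))*0)*1)*13 = ((2*(-6)*0)*1)*13 = (0*1)*13 = 0*13 = 0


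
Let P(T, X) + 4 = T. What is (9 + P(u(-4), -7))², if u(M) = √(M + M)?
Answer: 17 + 20*I*√2 ≈ 17.0 + 28.284*I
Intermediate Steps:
u(M) = √2*√M (u(M) = √(2*M) = √2*√M)
P(T, X) = -4 + T
(9 + P(u(-4), -7))² = (9 + (-4 + √2*√(-4)))² = (9 + (-4 + √2*(2*I)))² = (9 + (-4 + 2*I*√2))² = (5 + 2*I*√2)²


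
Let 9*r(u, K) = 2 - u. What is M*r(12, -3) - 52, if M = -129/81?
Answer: -12206/243 ≈ -50.230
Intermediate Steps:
r(u, K) = 2/9 - u/9 (r(u, K) = (2 - u)/9 = 2/9 - u/9)
M = -43/27 (M = -129*1/81 = -43/27 ≈ -1.5926)
M*r(12, -3) - 52 = -43*(2/9 - ⅑*12)/27 - 52 = -43*(2/9 - 4/3)/27 - 52 = -43/27*(-10/9) - 52 = 430/243 - 52 = -12206/243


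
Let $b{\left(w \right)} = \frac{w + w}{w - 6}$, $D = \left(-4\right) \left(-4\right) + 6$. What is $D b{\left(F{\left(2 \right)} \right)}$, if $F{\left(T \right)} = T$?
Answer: $-22$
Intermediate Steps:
$D = 22$ ($D = 16 + 6 = 22$)
$b{\left(w \right)} = \frac{2 w}{-6 + w}$
$D b{\left(F{\left(2 \right)} \right)} = 22 \cdot 2 \cdot 2 \frac{1}{-6 + 2} = 22 \cdot 2 \cdot 2 \frac{1}{-4} = 22 \cdot 2 \cdot 2 \left(- \frac{1}{4}\right) = 22 \left(-1\right) = -22$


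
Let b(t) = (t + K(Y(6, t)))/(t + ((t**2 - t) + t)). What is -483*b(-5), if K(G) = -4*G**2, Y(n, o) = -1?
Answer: 4347/20 ≈ 217.35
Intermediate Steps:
b(t) = (-4 + t)/(t + t**2) (b(t) = (t - 4*(-1)**2)/(t + ((t**2 - t) + t)) = (t - 4*1)/(t + t**2) = (t - 4)/(t + t**2) = (-4 + t)/(t + t**2))
-483*b(-5) = -483*(-4 - 5)/((-5)*(1 - 5)) = -(-483)*(-9)/(5*(-4)) = -(-483)*(-1)*(-9)/(5*4) = -483*(-9/20) = 4347/20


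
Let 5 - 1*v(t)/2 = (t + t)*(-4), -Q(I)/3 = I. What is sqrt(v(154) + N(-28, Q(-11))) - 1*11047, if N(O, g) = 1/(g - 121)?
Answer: -11047 + sqrt(4789642)/44 ≈ -10997.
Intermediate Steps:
Q(I) = -3*I
N(O, g) = 1/(-121 + g)
v(t) = 10 + 16*t (v(t) = 10 - 2*(t + t)*(-4) = 10 - 2*2*t*(-4) = 10 - (-16)*t = 10 + 16*t)
sqrt(v(154) + N(-28, Q(-11))) - 1*11047 = sqrt((10 + 16*154) + 1/(-121 - 3*(-11))) - 1*11047 = sqrt((10 + 2464) + 1/(-121 + 33)) - 11047 = sqrt(2474 + 1/(-88)) - 11047 = sqrt(2474 - 1/88) - 11047 = sqrt(217711/88) - 11047 = sqrt(4789642)/44 - 11047 = -11047 + sqrt(4789642)/44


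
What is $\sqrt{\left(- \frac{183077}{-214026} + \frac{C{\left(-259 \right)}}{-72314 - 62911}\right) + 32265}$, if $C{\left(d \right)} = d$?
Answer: $\frac{\sqrt{13346433637830750663826}}{643148130} \approx 179.63$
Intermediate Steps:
$\sqrt{\left(- \frac{183077}{-214026} + \frac{C{\left(-259 \right)}}{-72314 - 62911}\right) + 32265} = \sqrt{\left(- \frac{183077}{-214026} - \frac{259}{-72314 - 62911}\right) + 32265} = \sqrt{\left(\left(-183077\right) \left(- \frac{1}{214026}\right) - \frac{259}{-72314 - 62911}\right) + 32265} = \sqrt{\left(\frac{183077}{214026} - \frac{259}{-135225}\right) + 32265} = \sqrt{\left(\frac{183077}{214026} - - \frac{259}{135225}\right) + 32265} = \sqrt{\left(\frac{183077}{214026} + \frac{259}{135225}\right) + 32265} = \sqrt{\frac{8270673353}{9647221950} + 32265} = \sqrt{\frac{311275886890103}{9647221950}} = \frac{\sqrt{13346433637830750663826}}{643148130}$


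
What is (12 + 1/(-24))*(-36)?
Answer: -861/2 ≈ -430.50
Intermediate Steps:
(12 + 1/(-24))*(-36) = (12 - 1/24)*(-36) = (287/24)*(-36) = -861/2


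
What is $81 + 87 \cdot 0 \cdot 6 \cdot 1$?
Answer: $81$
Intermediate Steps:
$81 + 87 \cdot 0 \cdot 6 \cdot 1 = 81 + 87 \cdot 0 \cdot 6 = 81 + 87 \cdot 0 = 81 + 0 = 81$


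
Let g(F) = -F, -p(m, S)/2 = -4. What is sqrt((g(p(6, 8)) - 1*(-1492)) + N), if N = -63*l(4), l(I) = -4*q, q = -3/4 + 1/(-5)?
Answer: 7*sqrt(635)/5 ≈ 35.279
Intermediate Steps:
q = -19/20 (q = -3*1/4 + 1*(-1/5) = -3/4 - 1/5 = -19/20 ≈ -0.95000)
p(m, S) = 8 (p(m, S) = -2*(-4) = 8)
l(I) = 19/5 (l(I) = -4*(-19/20) = 19/5)
N = -1197/5 (N = -63*19/5 = -1197/5 ≈ -239.40)
sqrt((g(p(6, 8)) - 1*(-1492)) + N) = sqrt((-1*8 - 1*(-1492)) - 1197/5) = sqrt((-8 + 1492) - 1197/5) = sqrt(1484 - 1197/5) = sqrt(6223/5) = 7*sqrt(635)/5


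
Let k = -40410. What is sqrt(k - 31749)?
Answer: I*sqrt(72159) ≈ 268.62*I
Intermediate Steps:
sqrt(k - 31749) = sqrt(-40410 - 31749) = sqrt(-72159) = I*sqrt(72159)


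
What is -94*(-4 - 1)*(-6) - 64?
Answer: -2884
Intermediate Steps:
-94*(-4 - 1)*(-6) - 64 = -(-470)*(-6) - 64 = -94*30 - 64 = -2820 - 64 = -2884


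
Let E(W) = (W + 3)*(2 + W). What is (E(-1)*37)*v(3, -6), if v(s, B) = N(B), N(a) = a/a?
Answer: 74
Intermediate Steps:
N(a) = 1
E(W) = (2 + W)*(3 + W) (E(W) = (3 + W)*(2 + W) = (2 + W)*(3 + W))
v(s, B) = 1
(E(-1)*37)*v(3, -6) = ((6 + (-1)² + 5*(-1))*37)*1 = ((6 + 1 - 5)*37)*1 = (2*37)*1 = 74*1 = 74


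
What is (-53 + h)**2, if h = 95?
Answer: 1764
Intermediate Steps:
(-53 + h)**2 = (-53 + 95)**2 = 42**2 = 1764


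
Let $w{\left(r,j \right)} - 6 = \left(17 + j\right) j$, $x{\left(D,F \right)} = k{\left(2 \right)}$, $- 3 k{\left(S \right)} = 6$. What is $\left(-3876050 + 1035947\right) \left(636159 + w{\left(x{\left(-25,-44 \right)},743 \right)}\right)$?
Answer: $-3410523487035$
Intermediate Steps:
$k{\left(S \right)} = -2$ ($k{\left(S \right)} = \left(- \frac{1}{3}\right) 6 = -2$)
$x{\left(D,F \right)} = -2$
$w{\left(r,j \right)} = 6 + j \left(17 + j\right)$ ($w{\left(r,j \right)} = 6 + \left(17 + j\right) j = 6 + j \left(17 + j\right)$)
$\left(-3876050 + 1035947\right) \left(636159 + w{\left(x{\left(-25,-44 \right)},743 \right)}\right) = \left(-3876050 + 1035947\right) \left(636159 + \left(6 + 743^{2} + 17 \cdot 743\right)\right) = - 2840103 \left(636159 + \left(6 + 552049 + 12631\right)\right) = - 2840103 \left(636159 + 564686\right) = \left(-2840103\right) 1200845 = -3410523487035$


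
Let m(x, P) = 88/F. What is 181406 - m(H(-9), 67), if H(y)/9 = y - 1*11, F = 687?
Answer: 124625834/687 ≈ 1.8141e+5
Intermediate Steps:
H(y) = -99 + 9*y (H(y) = 9*(y - 1*11) = 9*(y - 11) = 9*(-11 + y) = -99 + 9*y)
m(x, P) = 88/687
181406 - m(H(-9), 67) = 181406 - 1*88/687 = 181406 - 88/687 = 124625834/687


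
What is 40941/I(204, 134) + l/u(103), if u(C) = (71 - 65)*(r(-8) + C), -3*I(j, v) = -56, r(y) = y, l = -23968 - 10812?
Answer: 6806143/3192 ≈ 2132.3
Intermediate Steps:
l = -34780
I(j, v) = 56/3 (I(j, v) = -⅓*(-56) = 56/3)
u(C) = -48 + 6*C (u(C) = (71 - 65)*(-8 + C) = 6*(-8 + C) = -48 + 6*C)
40941/I(204, 134) + l/u(103) = 40941/(56/3) - 34780/(-48 + 6*103) = 40941*(3/56) - 34780/(-48 + 618) = 122823/56 - 34780/570 = 122823/56 - 34780*1/570 = 122823/56 - 3478/57 = 6806143/3192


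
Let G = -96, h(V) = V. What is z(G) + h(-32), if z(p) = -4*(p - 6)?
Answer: 376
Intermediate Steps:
z(p) = 24 - 4*p (z(p) = -4*(-6 + p) = 24 - 4*p)
z(G) + h(-32) = (24 - 4*(-96)) - 32 = (24 + 384) - 32 = 408 - 32 = 376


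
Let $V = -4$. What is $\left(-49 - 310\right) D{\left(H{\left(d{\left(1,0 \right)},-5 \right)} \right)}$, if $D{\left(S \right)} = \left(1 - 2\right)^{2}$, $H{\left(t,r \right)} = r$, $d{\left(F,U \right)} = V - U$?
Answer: $-359$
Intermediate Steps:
$d{\left(F,U \right)} = -4 - U$
$D{\left(S \right)} = 1$ ($D{\left(S \right)} = \left(-1\right)^{2} = 1$)
$\left(-49 - 310\right) D{\left(H{\left(d{\left(1,0 \right)},-5 \right)} \right)} = \left(-49 - 310\right) 1 = \left(-359\right) 1 = -359$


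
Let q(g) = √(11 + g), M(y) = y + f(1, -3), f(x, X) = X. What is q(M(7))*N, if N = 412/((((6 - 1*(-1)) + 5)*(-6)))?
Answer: -103*√15/18 ≈ -22.162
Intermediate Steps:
M(y) = -3 + y (M(y) = y - 3 = -3 + y)
N = -103/18 (N = 412/((((6 + 1) + 5)*(-6))) = 412/(((7 + 5)*(-6))) = 412/((12*(-6))) = 412/(-72) = 412*(-1/72) = -103/18 ≈ -5.7222)
q(M(7))*N = √(11 + (-3 + 7))*(-103/18) = √(11 + 4)*(-103/18) = √15*(-103/18) = -103*√15/18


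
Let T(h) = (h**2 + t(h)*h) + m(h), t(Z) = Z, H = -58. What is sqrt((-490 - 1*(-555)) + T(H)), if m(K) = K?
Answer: sqrt(6735) ≈ 82.067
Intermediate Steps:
T(h) = h + 2*h**2 (T(h) = (h**2 + h*h) + h = (h**2 + h**2) + h = 2*h**2 + h = h + 2*h**2)
sqrt((-490 - 1*(-555)) + T(H)) = sqrt((-490 - 1*(-555)) - 58*(1 + 2*(-58))) = sqrt((-490 + 555) - 58*(1 - 116)) = sqrt(65 - 58*(-115)) = sqrt(65 + 6670) = sqrt(6735)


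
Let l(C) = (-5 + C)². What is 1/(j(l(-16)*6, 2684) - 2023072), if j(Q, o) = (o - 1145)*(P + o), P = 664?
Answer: 1/3129500 ≈ 3.1954e-7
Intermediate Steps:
j(Q, o) = (-1145 + o)*(664 + o) (j(Q, o) = (o - 1145)*(664 + o) = (-1145 + o)*(664 + o))
1/(j(l(-16)*6, 2684) - 2023072) = 1/((-760280 + 2684² - 481*2684) - 2023072) = 1/((-760280 + 7203856 - 1291004) - 2023072) = 1/(5152572 - 2023072) = 1/3129500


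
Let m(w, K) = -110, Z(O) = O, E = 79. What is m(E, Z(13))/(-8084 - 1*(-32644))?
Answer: -11/2456 ≈ -0.0044788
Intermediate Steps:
m(E, Z(13))/(-8084 - 1*(-32644)) = -110/(-8084 - 1*(-32644)) = -110/(-8084 + 32644) = -110/24560 = -110*1/24560 = -11/2456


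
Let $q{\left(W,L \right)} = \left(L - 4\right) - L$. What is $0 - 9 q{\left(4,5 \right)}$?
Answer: $36$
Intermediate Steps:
$q{\left(W,L \right)} = -4$ ($q{\left(W,L \right)} = \left(L - 4\right) - L = \left(-4 + L\right) - L = -4$)
$0 - 9 q{\left(4,5 \right)} = 0 - -36 = 0 + 36 = 36$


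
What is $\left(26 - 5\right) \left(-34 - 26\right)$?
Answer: $-1260$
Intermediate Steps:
$\left(26 - 5\right) \left(-34 - 26\right) = 21 \left(-60\right) = -1260$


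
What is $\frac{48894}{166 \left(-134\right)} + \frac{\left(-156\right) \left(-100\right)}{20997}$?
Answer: $- \frac{113270153}{77842878} \approx -1.4551$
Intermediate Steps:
$\frac{48894}{166 \left(-134\right)} + \frac{\left(-156\right) \left(-100\right)}{20997} = \frac{48894}{-22244} + 15600 \cdot \frac{1}{20997} = 48894 \left(- \frac{1}{22244}\right) + \frac{5200}{6999} = - \frac{24447}{11122} + \frac{5200}{6999} = - \frac{113270153}{77842878}$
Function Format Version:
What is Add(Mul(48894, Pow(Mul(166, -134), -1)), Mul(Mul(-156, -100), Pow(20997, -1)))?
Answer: Rational(-113270153, 77842878) ≈ -1.4551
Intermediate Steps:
Add(Mul(48894, Pow(Mul(166, -134), -1)), Mul(Mul(-156, -100), Pow(20997, -1))) = Add(Mul(48894, Pow(-22244, -1)), Mul(15600, Rational(1, 20997))) = Add(Mul(48894, Rational(-1, 22244)), Rational(5200, 6999)) = Add(Rational(-24447, 11122), Rational(5200, 6999)) = Rational(-113270153, 77842878)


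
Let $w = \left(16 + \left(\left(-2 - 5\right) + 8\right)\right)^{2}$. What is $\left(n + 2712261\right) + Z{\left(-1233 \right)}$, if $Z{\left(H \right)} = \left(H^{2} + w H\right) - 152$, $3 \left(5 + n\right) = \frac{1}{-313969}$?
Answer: $\frac{3650884278791}{941907} \approx 3.8761 \cdot 10^{6}$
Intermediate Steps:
$n = - \frac{4709536}{941907}$ ($n = -5 + \frac{1}{3 \left(-313969\right)} = -5 + \frac{1}{3} \left(- \frac{1}{313969}\right) = -5 - \frac{1}{941907} = - \frac{4709536}{941907} \approx -5.0$)
$w = 289$ ($w = \left(16 + \left(-7 + 8\right)\right)^{2} = \left(16 + 1\right)^{2} = 17^{2} = 289$)
$Z{\left(H \right)} = -152 + H^{2} + 289 H$ ($Z{\left(H \right)} = \left(H^{2} + 289 H\right) - 152 = -152 + H^{2} + 289 H$)
$\left(n + 2712261\right) + Z{\left(-1233 \right)} = \left(- \frac{4709536}{941907} + 2712261\right) + \left(-152 + \left(-1233\right)^{2} + 289 \left(-1233\right)\right) = \frac{2554692912191}{941907} - -1163800 = \frac{2554692912191}{941907} + 1163800 = \frac{3650884278791}{941907}$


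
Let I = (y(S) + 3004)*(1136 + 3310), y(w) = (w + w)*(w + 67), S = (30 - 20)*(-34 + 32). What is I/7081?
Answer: 4997304/7081 ≈ 705.73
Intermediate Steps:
S = -20 (S = 10*(-2) = -20)
y(w) = 2*w*(67 + w) (y(w) = (2*w)*(67 + w) = 2*w*(67 + w))
I = 4997304 (I = (2*(-20)*(67 - 20) + 3004)*(1136 + 3310) = (2*(-20)*47 + 3004)*4446 = (-1880 + 3004)*4446 = 1124*4446 = 4997304)
I/7081 = 4997304/7081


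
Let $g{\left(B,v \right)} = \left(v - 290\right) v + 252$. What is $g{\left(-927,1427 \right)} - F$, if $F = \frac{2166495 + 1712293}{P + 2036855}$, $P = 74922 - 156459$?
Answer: $\frac{1586495180515}{977659} \approx 1.6227 \cdot 10^{6}$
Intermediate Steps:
$P = -81537$ ($P = 74922 - 156459 = -81537$)
$g{\left(B,v \right)} = 252 + v \left(-290 + v\right)$ ($g{\left(B,v \right)} = \left(v - 290\right) v + 252 = \left(-290 + v\right) v + 252 = v \left(-290 + v\right) + 252 = 252 + v \left(-290 + v\right)$)
$F = \frac{1939394}{977659}$ ($F = \frac{2166495 + 1712293}{-81537 + 2036855} = \frac{3878788}{1955318} = 3878788 \cdot \frac{1}{1955318} = \frac{1939394}{977659} \approx 1.9837$)
$g{\left(-927,1427 \right)} - F = \left(252 + 1427^{2} - 413830\right) - \frac{1939394}{977659} = \left(252 + 2036329 - 413830\right) - \frac{1939394}{977659} = 1622751 - \frac{1939394}{977659} = \frac{1586495180515}{977659}$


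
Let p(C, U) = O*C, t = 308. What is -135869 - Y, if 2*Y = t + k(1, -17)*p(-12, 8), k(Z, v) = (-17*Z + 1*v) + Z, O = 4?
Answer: -136815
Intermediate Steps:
k(Z, v) = v - 16*Z (k(Z, v) = (-17*Z + v) + Z = (v - 17*Z) + Z = v - 16*Z)
p(C, U) = 4*C
Y = 946 (Y = (308 + (-17 - 16*1)*(4*(-12)))/2 = (308 + (-17 - 16)*(-48))/2 = (308 - 33*(-48))/2 = (308 + 1584)/2 = (½)*1892 = 946)
-135869 - Y = -135869 - 1*946 = -135869 - 946 = -136815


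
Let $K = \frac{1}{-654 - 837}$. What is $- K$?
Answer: $\frac{1}{1491} \approx 0.00067069$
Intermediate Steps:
$K = - \frac{1}{1491}$ ($K = \frac{1}{-1491} = - \frac{1}{1491} \approx -0.00067069$)
$- K = \left(-1\right) \left(- \frac{1}{1491}\right) = \frac{1}{1491}$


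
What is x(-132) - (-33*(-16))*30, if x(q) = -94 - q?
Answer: -15802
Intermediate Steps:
x(-132) - (-33*(-16))*30 = (-94 - 1*(-132)) - (-33*(-16))*30 = (-94 + 132) - 528*30 = 38 - 1*15840 = 38 - 15840 = -15802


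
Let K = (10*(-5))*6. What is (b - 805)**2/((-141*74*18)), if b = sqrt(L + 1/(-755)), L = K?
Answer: -244516187/70899030 + 161*I*sqrt(171008255)/14179806 ≈ -3.4488 + 0.14848*I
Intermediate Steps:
K = -300 (K = -50*6 = -300)
L = -300
b = I*sqrt(171008255)/755 (b = sqrt(-300 + 1/(-755)) = sqrt(-300 - 1/755) = sqrt(-226501/755) = I*sqrt(171008255)/755 ≈ 17.321*I)
(b - 805)**2/((-141*74*18)) = (I*sqrt(171008255)/755 - 805)**2/((-141*74*18)) = (-805 + I*sqrt(171008255)/755)**2/((-10434*18)) = (-805 + I*sqrt(171008255)/755)**2/(-187812) = (-805 + I*sqrt(171008255)/755)**2*(-1/187812) = -(-805 + I*sqrt(171008255)/755)**2/187812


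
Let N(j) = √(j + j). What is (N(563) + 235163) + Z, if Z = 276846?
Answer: 512009 + √1126 ≈ 5.1204e+5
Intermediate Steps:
N(j) = √2*√j (N(j) = √(2*j) = √2*√j)
(N(563) + 235163) + Z = (√2*√563 + 235163) + 276846 = (√1126 + 235163) + 276846 = (235163 + √1126) + 276846 = 512009 + √1126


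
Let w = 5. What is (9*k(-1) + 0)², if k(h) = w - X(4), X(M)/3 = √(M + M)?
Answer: 7857 - 4860*√2 ≈ 983.92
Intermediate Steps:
X(M) = 3*√2*√M (X(M) = 3*√(M + M) = 3*√(2*M) = 3*(√2*√M) = 3*√2*√M)
k(h) = 5 - 6*√2 (k(h) = 5 - 3*√2*√4 = 5 - 3*√2*2 = 5 - 6*√2)
(9*k(-1) + 0)² = (9*(5 - 6*√2) + 0)² = ((45 - 54*√2) + 0)² = (45 - 54*√2)²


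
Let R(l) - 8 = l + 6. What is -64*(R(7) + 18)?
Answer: -2496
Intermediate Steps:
R(l) = 14 + l (R(l) = 8 + (l + 6) = 8 + (6 + l) = 14 + l)
-64*(R(7) + 18) = -64*((14 + 7) + 18) = -64*(21 + 18) = -64*39 = -2496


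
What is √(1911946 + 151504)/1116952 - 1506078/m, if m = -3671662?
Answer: 753039/1835831 + 5*√82538/1116952 ≈ 0.41148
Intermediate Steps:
√(1911946 + 151504)/1116952 - 1506078/m = √(1911946 + 151504)/1116952 - 1506078/(-3671662) = √2063450*(1/1116952) - 1506078*(-1/3671662) = (5*√82538)*(1/1116952) + 753039/1835831 = 5*√82538/1116952 + 753039/1835831 = 753039/1835831 + 5*√82538/1116952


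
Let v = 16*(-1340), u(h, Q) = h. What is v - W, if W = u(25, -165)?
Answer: -21465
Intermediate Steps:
W = 25
v = -21440
v - W = -21440 - 1*25 = -21440 - 25 = -21465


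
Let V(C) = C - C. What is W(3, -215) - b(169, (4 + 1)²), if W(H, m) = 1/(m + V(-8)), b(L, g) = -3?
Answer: 644/215 ≈ 2.9953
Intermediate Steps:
V(C) = 0
W(H, m) = 1/m (W(H, m) = 1/(m + 0) = 1/m)
W(3, -215) - b(169, (4 + 1)²) = 1/(-215) - 1*(-3) = -1/215 + 3 = 644/215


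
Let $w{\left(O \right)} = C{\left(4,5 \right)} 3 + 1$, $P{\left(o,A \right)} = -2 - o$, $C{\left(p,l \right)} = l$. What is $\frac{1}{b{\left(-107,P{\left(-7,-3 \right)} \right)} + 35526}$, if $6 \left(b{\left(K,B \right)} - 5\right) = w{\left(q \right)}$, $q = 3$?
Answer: $\frac{3}{106601} \approx 2.8142 \cdot 10^{-5}$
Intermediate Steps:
$w{\left(O \right)} = 16$ ($w{\left(O \right)} = 5 \cdot 3 + 1 = 15 + 1 = 16$)
$b{\left(K,B \right)} = \frac{23}{3}$ ($b{\left(K,B \right)} = 5 + \frac{1}{6} \cdot 16 = 5 + \frac{8}{3} = \frac{23}{3}$)
$\frac{1}{b{\left(-107,P{\left(-7,-3 \right)} \right)} + 35526} = \frac{1}{\frac{23}{3} + 35526} = \frac{1}{\frac{106601}{3}} = \frac{3}{106601}$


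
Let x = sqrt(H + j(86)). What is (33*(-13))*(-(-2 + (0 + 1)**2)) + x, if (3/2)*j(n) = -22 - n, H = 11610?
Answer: -429 + 3*sqrt(1282) ≈ -321.58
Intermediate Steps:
j(n) = -44/3 - 2*n/3 (j(n) = 2*(-22 - n)/3 = -44/3 - 2*n/3)
x = 3*sqrt(1282) (x = sqrt(11610 + (-44/3 - 2/3*86)) = sqrt(11610 + (-44/3 - 172/3)) = sqrt(11610 - 72) = sqrt(11538) = 3*sqrt(1282) ≈ 107.42)
(33*(-13))*(-(-2 + (0 + 1)**2)) + x = (33*(-13))*(-(-2 + (0 + 1)**2)) + 3*sqrt(1282) = -(-429)*(-2 + 1**2) + 3*sqrt(1282) = -(-429)*(-2 + 1) + 3*sqrt(1282) = -(-429)*(-1) + 3*sqrt(1282) = -429*1 + 3*sqrt(1282) = -429 + 3*sqrt(1282)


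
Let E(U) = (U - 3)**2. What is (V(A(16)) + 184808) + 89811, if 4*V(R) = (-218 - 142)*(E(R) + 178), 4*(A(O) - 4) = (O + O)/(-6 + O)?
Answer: 1291537/5 ≈ 2.5831e+5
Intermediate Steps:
E(U) = (-3 + U)**2
A(O) = 4 + O/(2*(-6 + O)) (A(O) = 4 + ((O + O)/(-6 + O))/4 = 4 + ((2*O)/(-6 + O))/4 = 4 + (2*O/(-6 + O))/4 = 4 + O/(2*(-6 + O)))
V(R) = -16020 - 90*(-3 + R)**2 (V(R) = ((-218 - 142)*((-3 + R)**2 + 178))/4 = (-360*(178 + (-3 + R)**2))/4 = (-64080 - 360*(-3 + R)**2)/4 = -16020 - 90*(-3 + R)**2)
(V(A(16)) + 184808) + 89811 = ((-16020 - 90*(-3 + 3*(-16 + 3*16)/(2*(-6 + 16)))**2) + 184808) + 89811 = ((-16020 - 90*(-3 + (3/2)*(-16 + 48)/10)**2) + 184808) + 89811 = ((-16020 - 90*(-3 + (3/2)*(1/10)*32)**2) + 184808) + 89811 = ((-16020 - 90*(-3 + 24/5)**2) + 184808) + 89811 = ((-16020 - 90*(9/5)**2) + 184808) + 89811 = ((-16020 - 90*81/25) + 184808) + 89811 = ((-16020 - 1458/5) + 184808) + 89811 = (-81558/5 + 184808) + 89811 = 842482/5 + 89811 = 1291537/5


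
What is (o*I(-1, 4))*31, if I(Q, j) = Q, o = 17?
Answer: -527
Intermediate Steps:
(o*I(-1, 4))*31 = (17*(-1))*31 = -17*31 = -527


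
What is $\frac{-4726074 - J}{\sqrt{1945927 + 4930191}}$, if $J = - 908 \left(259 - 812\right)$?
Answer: $- \frac{2614099 \sqrt{6876118}}{3438059} \approx -1993.8$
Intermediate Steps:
$J = 502124$ ($J = \left(-908\right) \left(-553\right) = 502124$)
$\frac{-4726074 - J}{\sqrt{1945927 + 4930191}} = \frac{-4726074 - 502124}{\sqrt{1945927 + 4930191}} = \frac{-4726074 - 502124}{\sqrt{6876118}} = - 5228198 \frac{\sqrt{6876118}}{6876118} = - \frac{2614099 \sqrt{6876118}}{3438059}$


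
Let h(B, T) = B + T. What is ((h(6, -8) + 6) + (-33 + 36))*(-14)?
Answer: -98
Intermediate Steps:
((h(6, -8) + 6) + (-33 + 36))*(-14) = (((6 - 8) + 6) + (-33 + 36))*(-14) = ((-2 + 6) + 3)*(-14) = (4 + 3)*(-14) = 7*(-14) = -98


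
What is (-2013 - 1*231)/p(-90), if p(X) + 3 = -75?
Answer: 374/13 ≈ 28.769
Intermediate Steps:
p(X) = -78 (p(X) = -3 - 75 = -78)
(-2013 - 1*231)/p(-90) = (-2013 - 1*231)/(-78) = (-2013 - 231)*(-1/78) = -2244*(-1/78) = 374/13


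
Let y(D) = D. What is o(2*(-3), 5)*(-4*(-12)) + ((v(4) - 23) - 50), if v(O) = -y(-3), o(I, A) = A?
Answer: 170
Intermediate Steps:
v(O) = 3 (v(O) = -1*(-3) = 3)
o(2*(-3), 5)*(-4*(-12)) + ((v(4) - 23) - 50) = 5*(-4*(-12)) + ((3 - 23) - 50) = 5*48 + (-20 - 50) = 240 - 70 = 170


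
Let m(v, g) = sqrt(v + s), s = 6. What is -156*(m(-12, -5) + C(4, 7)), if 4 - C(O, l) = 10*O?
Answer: 5616 - 156*I*sqrt(6) ≈ 5616.0 - 382.12*I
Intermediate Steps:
m(v, g) = sqrt(6 + v) (m(v, g) = sqrt(v + 6) = sqrt(6 + v))
C(O, l) = 4 - 10*O
-156*(m(-12, -5) + C(4, 7)) = -156*(sqrt(6 - 12) + (4 - 10*4)) = -156*(sqrt(-6) + (4 - 40)) = -156*(I*sqrt(6) - 36) = -156*(-36 + I*sqrt(6)) = 5616 - 156*I*sqrt(6)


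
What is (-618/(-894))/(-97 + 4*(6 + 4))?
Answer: -103/8493 ≈ -0.012128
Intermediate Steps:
(-618/(-894))/(-97 + 4*(6 + 4)) = (-618*(-1/894))/(-97 + 4*10) = (103/149)/(-97 + 40) = (103/149)/(-57) = -1/57*103/149 = -103/8493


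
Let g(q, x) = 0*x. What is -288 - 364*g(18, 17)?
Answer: -288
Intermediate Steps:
g(q, x) = 0
-288 - 364*g(18, 17) = -288 - 364*0 = -288 + 0 = -288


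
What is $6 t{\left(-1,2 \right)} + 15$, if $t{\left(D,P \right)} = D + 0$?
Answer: $9$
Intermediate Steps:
$t{\left(D,P \right)} = D$
$6 t{\left(-1,2 \right)} + 15 = 6 \left(-1\right) + 15 = -6 + 15 = 9$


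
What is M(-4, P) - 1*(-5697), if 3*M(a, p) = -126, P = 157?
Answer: 5655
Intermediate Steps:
M(a, p) = -42 (M(a, p) = (1/3)*(-126) = -42)
M(-4, P) - 1*(-5697) = -42 - 1*(-5697) = -42 + 5697 = 5655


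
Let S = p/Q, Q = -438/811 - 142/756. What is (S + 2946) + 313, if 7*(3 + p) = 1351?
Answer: 133796707/44629 ≈ 2998.0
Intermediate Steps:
p = 190 (p = -3 + (1/7)*1351 = -3 + 193 = 190)
Q = -223145/306558 (Q = -438*1/811 - 142*1/756 = -438/811 - 71/378 = -223145/306558 ≈ -0.72790)
S = -11649204/44629 (S = 190/(-223145/306558) = 190*(-306558/223145) = -11649204/44629 ≈ -261.02)
(S + 2946) + 313 = (-11649204/44629 + 2946) + 313 = 119827830/44629 + 313 = 133796707/44629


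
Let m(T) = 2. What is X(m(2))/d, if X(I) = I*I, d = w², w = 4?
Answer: ¼ ≈ 0.25000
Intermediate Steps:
d = 16 (d = 4² = 16)
X(I) = I²
X(m(2))/d = 2²/16 = 4*(1/16) = ¼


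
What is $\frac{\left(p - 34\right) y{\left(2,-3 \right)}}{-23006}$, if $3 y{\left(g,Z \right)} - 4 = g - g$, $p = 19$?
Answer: $\frac{10}{11503} \approx 0.00086934$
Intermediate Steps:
$y{\left(g,Z \right)} = \frac{4}{3}$ ($y{\left(g,Z \right)} = \frac{4}{3} + \frac{g - g}{3} = \frac{4}{3} + \frac{1}{3} \cdot 0 = \frac{4}{3} + 0 = \frac{4}{3}$)
$\frac{\left(p - 34\right) y{\left(2,-3 \right)}}{-23006} = \frac{\left(19 - 34\right) \frac{4}{3}}{-23006} = \left(-15\right) \frac{4}{3} \left(- \frac{1}{23006}\right) = \left(-20\right) \left(- \frac{1}{23006}\right) = \frac{10}{11503}$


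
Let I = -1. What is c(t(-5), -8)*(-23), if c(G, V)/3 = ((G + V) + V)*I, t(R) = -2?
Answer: -1242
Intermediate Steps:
c(G, V) = -6*V - 3*G (c(G, V) = 3*(((G + V) + V)*(-1)) = 3*((G + 2*V)*(-1)) = 3*(-G - 2*V) = -6*V - 3*G)
c(t(-5), -8)*(-23) = (-6*(-8) - 3*(-2))*(-23) = (48 + 6)*(-23) = 54*(-23) = -1242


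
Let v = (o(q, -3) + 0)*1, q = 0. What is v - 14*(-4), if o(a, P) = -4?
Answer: 52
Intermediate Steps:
v = -4 (v = (-4 + 0)*1 = -4*1 = -4)
v - 14*(-4) = -4 - 14*(-4) = -4 + 56 = 52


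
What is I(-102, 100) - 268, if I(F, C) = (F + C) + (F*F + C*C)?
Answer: 20134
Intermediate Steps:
I(F, C) = C + F + C**2 + F**2 (I(F, C) = (C + F) + (F**2 + C**2) = (C + F) + (C**2 + F**2) = C + F + C**2 + F**2)
I(-102, 100) - 268 = (100 - 102 + 100**2 + (-102)**2) - 268 = (100 - 102 + 10000 + 10404) - 268 = 20402 - 268 = 20134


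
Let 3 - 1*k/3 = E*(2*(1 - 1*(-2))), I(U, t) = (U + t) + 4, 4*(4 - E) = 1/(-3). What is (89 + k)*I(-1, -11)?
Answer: -196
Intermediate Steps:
E = 49/12 (E = 4 - ¼/(-3) = 4 - ¼*(-⅓) = 4 + 1/12 = 49/12 ≈ 4.0833)
I(U, t) = 4 + U + t
k = -129/2 (k = 9 - 49*2*(1 - 1*(-2))/4 = 9 - 49*2*(1 + 2)/4 = 9 - 49*2*3/4 = 9 - 49*6/4 = 9 - 3*49/2 = 9 - 147/2 = -129/2 ≈ -64.500)
(89 + k)*I(-1, -11) = (89 - 129/2)*(4 - 1 - 11) = (49/2)*(-8) = -196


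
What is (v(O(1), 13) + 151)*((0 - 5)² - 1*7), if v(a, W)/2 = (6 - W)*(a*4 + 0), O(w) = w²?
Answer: 1710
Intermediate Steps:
v(a, W) = 8*a*(6 - W) (v(a, W) = 2*((6 - W)*(a*4 + 0)) = 2*((6 - W)*(4*a + 0)) = 2*((6 - W)*(4*a)) = 2*(4*a*(6 - W)) = 8*a*(6 - W))
(v(O(1), 13) + 151)*((0 - 5)² - 1*7) = (8*1²*(6 - 1*13) + 151)*((0 - 5)² - 1*7) = (8*1*(6 - 13) + 151)*((-5)² - 7) = (8*1*(-7) + 151)*(25 - 7) = (-56 + 151)*18 = 95*18 = 1710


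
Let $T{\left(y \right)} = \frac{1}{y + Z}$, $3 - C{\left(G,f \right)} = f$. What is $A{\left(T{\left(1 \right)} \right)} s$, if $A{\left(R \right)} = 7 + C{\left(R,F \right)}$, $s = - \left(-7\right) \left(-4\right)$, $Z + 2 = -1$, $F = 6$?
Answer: $-112$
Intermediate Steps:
$C{\left(G,f \right)} = 3 - f$
$Z = -3$ ($Z = -2 - 1 = -3$)
$s = -28$ ($s = \left(-1\right) 28 = -28$)
$T{\left(y \right)} = \frac{1}{-3 + y}$ ($T{\left(y \right)} = \frac{1}{y - 3} = \frac{1}{-3 + y}$)
$A{\left(R \right)} = 4$ ($A{\left(R \right)} = 7 + \left(3 - 6\right) = 7 - 3 = 4$)
$A{\left(T{\left(1 \right)} \right)} s = 4 \left(-28\right) = -112$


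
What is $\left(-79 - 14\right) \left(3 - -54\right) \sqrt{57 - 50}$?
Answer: $- 5301 \sqrt{7} \approx -14025.0$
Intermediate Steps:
$\left(-79 - 14\right) \left(3 - -54\right) \sqrt{57 - 50} = - 93 \left(3 + 54\right) \sqrt{7} = \left(-93\right) 57 \sqrt{7} = - 5301 \sqrt{7}$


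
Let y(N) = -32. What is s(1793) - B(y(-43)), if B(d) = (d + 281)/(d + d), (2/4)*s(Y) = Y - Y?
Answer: 249/64 ≈ 3.8906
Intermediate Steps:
s(Y) = 0 (s(Y) = 2*(Y - Y) = 2*0 = 0)
B(d) = (281 + d)/(2*d) (B(d) = (281 + d)/((2*d)) = (281 + d)*(1/(2*d)) = (281 + d)/(2*d))
s(1793) - B(y(-43)) = 0 - (281 - 32)/(2*(-32)) = 0 - (-1)*249/(2*32) = 0 - 1*(-249/64) = 0 + 249/64 = 249/64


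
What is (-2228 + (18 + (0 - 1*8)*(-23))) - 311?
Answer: -2337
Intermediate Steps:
(-2228 + (18 + (0 - 1*8)*(-23))) - 311 = (-2228 + (18 + (0 - 8)*(-23))) - 311 = (-2228 + (18 - 8*(-23))) - 311 = (-2228 + (18 + 184)) - 311 = (-2228 + 202) - 311 = -2026 - 311 = -2337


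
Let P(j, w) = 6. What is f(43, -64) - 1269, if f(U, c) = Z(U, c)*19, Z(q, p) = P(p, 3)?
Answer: -1155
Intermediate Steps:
Z(q, p) = 6
f(U, c) = 114 (f(U, c) = 6*19 = 114)
f(43, -64) - 1269 = 114 - 1269 = -1155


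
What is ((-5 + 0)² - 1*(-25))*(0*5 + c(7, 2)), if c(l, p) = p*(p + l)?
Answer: 900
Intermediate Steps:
c(l, p) = p*(l + p)
((-5 + 0)² - 1*(-25))*(0*5 + c(7, 2)) = ((-5 + 0)² - 1*(-25))*(0*5 + 2*(7 + 2)) = ((-5)² + 25)*(0 + 2*9) = (25 + 25)*(0 + 18) = 50*18 = 900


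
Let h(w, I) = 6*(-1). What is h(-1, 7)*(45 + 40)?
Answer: -510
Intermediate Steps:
h(w, I) = -6
h(-1, 7)*(45 + 40) = -6*(45 + 40) = -6*85 = -510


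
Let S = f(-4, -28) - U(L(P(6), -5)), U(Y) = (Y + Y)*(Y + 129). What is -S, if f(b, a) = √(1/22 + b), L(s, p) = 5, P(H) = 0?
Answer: 1340 - I*√1914/22 ≈ 1340.0 - 1.9886*I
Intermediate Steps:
f(b, a) = √(1/22 + b)
U(Y) = 2*Y*(129 + Y) (U(Y) = (2*Y)*(129 + Y) = 2*Y*(129 + Y))
S = -1340 + I*√1914/22 (S = √(22 + 484*(-4))/22 - 2*5*(129 + 5) = √(22 - 1936)/22 - 2*5*134 = √(-1914)/22 - 1*1340 = (I*√1914)/22 - 1340 = I*√1914/22 - 1340 = -1340 + I*√1914/22 ≈ -1340.0 + 1.9886*I)
-S = -(-1340 + I*√1914/22) = 1340 - I*√1914/22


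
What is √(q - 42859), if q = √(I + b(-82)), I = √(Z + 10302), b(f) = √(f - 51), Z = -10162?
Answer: √(-42859 + √(2*√35 + I*√133)) ≈ 0.004 + 207.02*I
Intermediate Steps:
b(f) = √(-51 + f)
I = 2*√35 (I = √(-10162 + 10302) = √140 = 2*√35 ≈ 11.832)
q = √(2*√35 + I*√133) (q = √(2*√35 + √(-51 - 82)) = √(2*√35 + √(-133)) = √(2*√35 + I*√133) ≈ 3.7653 + 1.5314*I)
√(q - 42859) = √(√(2*√35 + I*√133) - 42859) = √(-42859 + √(2*√35 + I*√133))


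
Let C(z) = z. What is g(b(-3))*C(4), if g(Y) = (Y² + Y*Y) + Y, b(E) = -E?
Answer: 84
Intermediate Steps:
g(Y) = Y + 2*Y² (g(Y) = (Y² + Y²) + Y = 2*Y² + Y = Y + 2*Y²)
g(b(-3))*C(4) = ((-1*(-3))*(1 + 2*(-1*(-3))))*4 = (3*(1 + 2*3))*4 = (3*(1 + 6))*4 = (3*7)*4 = 21*4 = 84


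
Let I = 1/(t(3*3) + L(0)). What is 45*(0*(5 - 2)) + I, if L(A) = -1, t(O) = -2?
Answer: -⅓ ≈ -0.33333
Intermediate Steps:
I = -⅓ (I = 1/(-2 - 1) = 1/(-3) = -⅓ ≈ -0.33333)
45*(0*(5 - 2)) + I = 45*(0*(5 - 2)) - ⅓ = 45*(0*3) - ⅓ = 45*0 - ⅓ = 0 - ⅓ = -⅓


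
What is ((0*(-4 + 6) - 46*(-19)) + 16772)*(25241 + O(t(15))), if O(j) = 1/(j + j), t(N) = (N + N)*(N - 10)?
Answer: 22270137241/50 ≈ 4.4540e+8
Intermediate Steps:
t(N) = 2*N*(-10 + N) (t(N) = (2*N)*(-10 + N) = 2*N*(-10 + N))
O(j) = 1/(2*j)
((0*(-4 + 6) - 46*(-19)) + 16772)*(25241 + O(t(15))) = ((0*(-4 + 6) - 46*(-19)) + 16772)*(25241 + 1/(2*((2*15*(-10 + 15))))) = ((0*2 + 874) + 16772)*(25241 + 1/(2*((2*15*5)))) = ((0 + 874) + 16772)*(25241 + (½)/150) = (874 + 16772)*(25241 + (½)*(1/150)) = 17646*(25241 + 1/300) = 17646*(7572301/300) = 22270137241/50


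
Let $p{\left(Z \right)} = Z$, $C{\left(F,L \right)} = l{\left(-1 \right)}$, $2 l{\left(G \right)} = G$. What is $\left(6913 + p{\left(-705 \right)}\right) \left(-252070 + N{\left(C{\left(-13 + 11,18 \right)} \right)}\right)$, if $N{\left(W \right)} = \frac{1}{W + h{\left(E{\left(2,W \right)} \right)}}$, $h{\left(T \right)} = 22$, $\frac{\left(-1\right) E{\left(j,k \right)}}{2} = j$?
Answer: $- \frac{67288561664}{43} \approx -1.5649 \cdot 10^{9}$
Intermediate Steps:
$l{\left(G \right)} = \frac{G}{2}$
$C{\left(F,L \right)} = - \frac{1}{2}$ ($C{\left(F,L \right)} = \frac{1}{2} \left(-1\right) = - \frac{1}{2}$)
$E{\left(j,k \right)} = - 2 j$
$N{\left(W \right)} = \frac{1}{22 + W}$ ($N{\left(W \right)} = \frac{1}{W + 22} = \frac{1}{22 + W}$)
$\left(6913 + p{\left(-705 \right)}\right) \left(-252070 + N{\left(C{\left(-13 + 11,18 \right)} \right)}\right) = \left(6913 - 705\right) \left(-252070 + \frac{1}{22 - \frac{1}{2}}\right) = 6208 \left(-252070 + \frac{1}{\frac{43}{2}}\right) = 6208 \left(-252070 + \frac{2}{43}\right) = 6208 \left(- \frac{10839008}{43}\right) = - \frac{67288561664}{43}$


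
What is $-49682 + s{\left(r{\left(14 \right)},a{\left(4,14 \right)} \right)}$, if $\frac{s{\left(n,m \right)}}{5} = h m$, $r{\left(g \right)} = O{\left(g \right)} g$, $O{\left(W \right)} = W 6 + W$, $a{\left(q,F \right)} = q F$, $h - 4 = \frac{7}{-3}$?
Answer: $- \frac{147646}{3} \approx -49215.0$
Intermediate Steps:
$h = \frac{5}{3}$ ($h = 4 + \frac{7}{-3} = 4 + 7 \left(- \frac{1}{3}\right) = 4 - \frac{7}{3} = \frac{5}{3} \approx 1.6667$)
$a{\left(q,F \right)} = F q$
$O{\left(W \right)} = 7 W$ ($O{\left(W \right)} = 6 W + W = 7 W$)
$r{\left(g \right)} = 7 g^{2}$ ($r{\left(g \right)} = 7 g g = 7 g^{2}$)
$s{\left(n,m \right)} = \frac{25 m}{3}$ ($s{\left(n,m \right)} = 5 \frac{5 m}{3} = \frac{25 m}{3}$)
$-49682 + s{\left(r{\left(14 \right)},a{\left(4,14 \right)} \right)} = -49682 + \frac{25 \cdot 14 \cdot 4}{3} = -49682 + \frac{25}{3} \cdot 56 = -49682 + \frac{1400}{3} = - \frac{147646}{3}$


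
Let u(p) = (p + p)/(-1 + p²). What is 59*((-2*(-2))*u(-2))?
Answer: -944/3 ≈ -314.67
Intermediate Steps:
u(p) = 2*p/(-1 + p²) (u(p) = (2*p)/(-1 + p²) = 2*p/(-1 + p²))
59*((-2*(-2))*u(-2)) = 59*((-2*(-2))*(2*(-2)/(-1 + (-2)²))) = 59*(4*(2*(-2)/(-1 + 4))) = 59*(4*(2*(-2)/3)) = 59*(4*(2*(-2)*(⅓))) = 59*(4*(-4/3)) = 59*(-16/3) = -944/3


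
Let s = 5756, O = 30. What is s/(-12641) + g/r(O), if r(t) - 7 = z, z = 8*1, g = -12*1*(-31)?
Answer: 1538704/63205 ≈ 24.345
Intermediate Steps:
g = 372 (g = -12*(-31) = 372)
z = 8
r(t) = 15 (r(t) = 7 + 8 = 15)
s/(-12641) + g/r(O) = 5756/(-12641) + 372/15 = 5756*(-1/12641) + 372*(1/15) = -5756/12641 + 124/5 = 1538704/63205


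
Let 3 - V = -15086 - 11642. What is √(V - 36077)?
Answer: I*√9346 ≈ 96.675*I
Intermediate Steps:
V = 26731 (V = 3 - (-15086 - 11642) = 3 - 1*(-26728) = 3 + 26728 = 26731)
√(V - 36077) = √(26731 - 36077) = √(-9346) = I*√9346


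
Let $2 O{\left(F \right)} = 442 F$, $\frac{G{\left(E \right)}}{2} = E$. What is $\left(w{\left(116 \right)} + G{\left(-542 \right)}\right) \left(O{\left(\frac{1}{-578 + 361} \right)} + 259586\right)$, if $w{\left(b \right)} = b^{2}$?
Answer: $\frac{696914030052}{217} \approx 3.2116 \cdot 10^{9}$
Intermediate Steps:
$G{\left(E \right)} = 2 E$
$O{\left(F \right)} = 221 F$ ($O{\left(F \right)} = \frac{442 F}{2} = 221 F$)
$\left(w{\left(116 \right)} + G{\left(-542 \right)}\right) \left(O{\left(\frac{1}{-578 + 361} \right)} + 259586\right) = \left(116^{2} + 2 \left(-542\right)\right) \left(\frac{221}{-578 + 361} + 259586\right) = \left(13456 - 1084\right) \left(\frac{221}{-217} + 259586\right) = 12372 \left(221 \left(- \frac{1}{217}\right) + 259586\right) = 12372 \left(- \frac{221}{217} + 259586\right) = 12372 \cdot \frac{56329941}{217} = \frac{696914030052}{217}$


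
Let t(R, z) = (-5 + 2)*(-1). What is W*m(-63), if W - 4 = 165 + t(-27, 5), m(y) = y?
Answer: -10836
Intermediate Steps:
t(R, z) = 3 (t(R, z) = -3*(-1) = 3)
W = 172 (W = 4 + (165 + 3) = 4 + 168 = 172)
W*m(-63) = 172*(-63) = -10836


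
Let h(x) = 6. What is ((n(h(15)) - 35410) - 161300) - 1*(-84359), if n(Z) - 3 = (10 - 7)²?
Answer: -112339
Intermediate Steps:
n(Z) = 12 (n(Z) = 3 + (10 - 7)² = 3 + 3² = 3 + 9 = 12)
((n(h(15)) - 35410) - 161300) - 1*(-84359) = ((12 - 35410) - 161300) - 1*(-84359) = (-35398 - 161300) + 84359 = -196698 + 84359 = -112339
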